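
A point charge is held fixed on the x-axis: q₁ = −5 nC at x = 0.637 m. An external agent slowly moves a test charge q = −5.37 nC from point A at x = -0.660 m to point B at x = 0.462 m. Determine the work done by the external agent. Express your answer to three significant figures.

1.19×10⁻⁶ J

For quasistatic motion the external work equals the change in potential energy: W_ext = qΔV = q(V_B − V_A).
At A: distance to the source charge is 1.30 m; V_A = kq₁/r = -34.7 V.
At B: distance to the source charge is 0.175 m; V_B = kq₁/r = -257 V.
ΔV = V_B − V_A = -222 V.
W_ext = qΔV = (-5.37×10⁻⁹ C)(-222 V) = 1.19×10⁻⁶ J.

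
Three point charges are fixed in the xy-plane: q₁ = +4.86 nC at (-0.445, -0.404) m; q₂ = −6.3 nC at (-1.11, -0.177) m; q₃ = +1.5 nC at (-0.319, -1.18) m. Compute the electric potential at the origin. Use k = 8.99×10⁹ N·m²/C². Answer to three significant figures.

33.3 V

Electric potential is a scalar, so the contributions from each charge add algebraically: V = Σ kqᵢ/rᵢ.
Distances from the field point to each charge: r₁ = 0.601 m, r₂ = 1.12 m, r₃ = 1.22 m.
V = k[(4.86×10⁻⁹)/(0.601) + (-6.30×10⁻⁹)/(1.12) + (1.50×10⁻⁹)/(1.22)] = 33.3 V.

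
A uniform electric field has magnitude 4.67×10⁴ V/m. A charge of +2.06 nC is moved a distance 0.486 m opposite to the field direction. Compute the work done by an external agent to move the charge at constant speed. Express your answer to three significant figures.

The potential change for a displacement 0.486 m opposite to the field direction is ΔV = +Ed = 2.27×10⁴ V.
W_ext = qΔV = 4.68×10⁻⁵ J.

4.68×10⁻⁵ J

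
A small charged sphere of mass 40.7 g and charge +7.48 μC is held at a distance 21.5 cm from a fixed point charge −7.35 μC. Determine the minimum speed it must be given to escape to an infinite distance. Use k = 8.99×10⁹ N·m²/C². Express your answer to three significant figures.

To just escape, total mechanical energy must reach zero at infinity: ½mv²_min + U = 0, so ½mv²_min = −U = |kQq|/r.
|U| = |kQq|/r = (8.99×10⁹ N·m²/C²)(7.35×10⁻⁶)(7.48×10⁻⁶)/(0.215) = 2.30 J.
v_min = √(2|U|/m) = √(2·2.30/0.0407) = 10.6 m/s.

10.6 m/s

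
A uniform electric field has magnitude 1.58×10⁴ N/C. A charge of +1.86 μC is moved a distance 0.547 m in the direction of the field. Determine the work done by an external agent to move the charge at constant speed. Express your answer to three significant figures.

-0.0161 J

The potential change for a displacement 0.547 m in the direction of the field is ΔV = −Ed = -8640 V.
W_ext = qΔV = -0.0161 J.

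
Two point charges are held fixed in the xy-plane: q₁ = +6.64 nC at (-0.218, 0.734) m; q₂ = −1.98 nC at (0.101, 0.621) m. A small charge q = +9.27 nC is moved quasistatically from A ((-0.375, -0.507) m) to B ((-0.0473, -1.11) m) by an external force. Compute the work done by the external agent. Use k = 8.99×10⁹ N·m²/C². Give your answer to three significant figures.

-1.04×10⁻⁷ J

For quasistatic motion the external work equals the change in potential energy: W_ext = qΔV = q(V_B − V_A).
At A: distances to the source charges are 1.25 m, 1.22 m; V_A = Σ kqᵢ/rᵢ = 33.2 V.
At B: distances to the source charges are 1.85 m, 1.74 m; V_B = Σ kqᵢ/rᵢ = 22.0 V.
ΔV = V_B − V_A = -11.2 V.
W_ext = qΔV = (9.27×10⁻⁹ C)(-11.2 V) = -1.04×10⁻⁷ J.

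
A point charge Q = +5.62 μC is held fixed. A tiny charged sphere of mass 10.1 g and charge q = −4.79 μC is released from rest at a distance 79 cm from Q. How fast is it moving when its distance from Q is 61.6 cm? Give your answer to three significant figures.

4.14 m/s

Only the electrostatic force acts, so mechanical energy is conserved: ½mv² = U₁ − U₂ = kQq(1/r₁ − 1/r₂).
U₁ − U₂ = (8.99×10⁹ N·m²/C²)(5.62×10⁻⁶ C)(-4.79×10⁻⁶ C)(1/0.790 − 1/0.616) = 0.0865 J.
v = √(2·0.0865/0.0101) = 4.14 m/s.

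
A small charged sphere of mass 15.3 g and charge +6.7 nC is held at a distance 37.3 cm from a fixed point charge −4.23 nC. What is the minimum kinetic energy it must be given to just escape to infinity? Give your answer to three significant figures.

To just escape, total mechanical energy must reach zero at infinity: ½mv²_min + U = 0, so ½mv²_min = −U = |kQq|/r.
|U| = |kQq|/r = (8.99×10⁹ N·m²/C²)(4.23×10⁻⁹)(6.70×10⁻⁹)/(0.373) = 6.83×10⁻⁷ J.

6.83×10⁻⁷ J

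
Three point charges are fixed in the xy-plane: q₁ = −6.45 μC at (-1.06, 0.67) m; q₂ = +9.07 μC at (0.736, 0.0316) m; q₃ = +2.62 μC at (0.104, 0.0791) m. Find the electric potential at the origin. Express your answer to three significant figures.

Electric potential is a scalar, so the contributions from each charge add algebraically: V = Σ kqᵢ/rᵢ.
Distances from the field point to each charge: r₁ = 1.25 m, r₂ = 0.737 m, r₃ = 0.131 m.
V = k[(-6.45×10⁻⁶)/(1.25) + (9.07×10⁻⁶)/(0.737) + (2.62×10⁻⁶)/(0.131)] = 2.45×10⁵ V.

2.45×10⁵ V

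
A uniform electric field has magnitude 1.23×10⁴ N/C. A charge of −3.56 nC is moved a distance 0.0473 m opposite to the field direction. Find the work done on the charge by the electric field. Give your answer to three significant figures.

The potential change for a displacement 0.0473 m opposite to the field direction is ΔV = +Ed = 582 V.
W_field = −qΔV = 2.07×10⁻⁶ J.

2.07×10⁻⁶ J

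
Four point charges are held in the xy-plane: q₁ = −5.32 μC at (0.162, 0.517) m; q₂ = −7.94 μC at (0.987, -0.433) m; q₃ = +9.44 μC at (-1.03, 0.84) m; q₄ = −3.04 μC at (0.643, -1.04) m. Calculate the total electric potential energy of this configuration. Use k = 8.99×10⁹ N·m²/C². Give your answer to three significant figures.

-0.0486 J

The work to assemble the configuration equals its total potential energy, U = Σ kqᵢqⱼ/rᵢⱼ over all pairs.
Pair separations: r₁₂ = 1.26 m, r₁₃ = 1.23 m, r₁₄ = 1.63 m, r₂₃ = 2.39 m, r₂₄ = 0.698 m, r₃₄ = 2.52 m.
Summing all 6 pair terms gives U = -0.0486 J.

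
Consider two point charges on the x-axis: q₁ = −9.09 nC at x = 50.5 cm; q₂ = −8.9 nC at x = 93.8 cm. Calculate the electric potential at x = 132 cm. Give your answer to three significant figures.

Electric potential is a scalar, so the contributions from each charge add algebraically: V = Σ kqᵢ/rᵢ.
Distances from the field point to each charge: r₁ = 0.815 m, r₂ = 0.382 m.
V = k[(-9.09×10⁻⁹)/(0.815) + (-8.90×10⁻⁹)/(0.382)] = -310 V.

-310 V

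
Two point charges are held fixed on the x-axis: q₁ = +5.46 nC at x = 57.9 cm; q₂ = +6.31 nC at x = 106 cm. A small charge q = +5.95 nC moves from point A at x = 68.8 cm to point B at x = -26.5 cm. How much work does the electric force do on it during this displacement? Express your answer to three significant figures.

2.99×10⁻⁶ J

The work done by the electric force is W_field = −ΔU = −q(V_B − V_A) = q(V_A − V_B).
At A: distances to the source charges are 0.109 m, 0.372 m; V_A = Σ kqᵢ/rᵢ = 603 V.
At B: distances to the source charges are 0.844 m, 1.33 m; V_B = Σ kqᵢ/rᵢ = 101 V.
ΔV = V_B − V_A = -502 V.
W_field = −qΔV = −(5.95×10⁻⁹ C)(-502 V) = 2.99×10⁻⁶ J.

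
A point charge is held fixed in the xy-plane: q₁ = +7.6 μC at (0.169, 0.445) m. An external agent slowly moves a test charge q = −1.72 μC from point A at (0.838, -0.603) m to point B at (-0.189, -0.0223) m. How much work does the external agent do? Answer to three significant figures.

For quasistatic motion the external work equals the change in potential energy: W_ext = qΔV = q(V_B − V_A).
At A: distance to the source charge is 1.24 m; V_A = kq₁/r = 5.50×10⁴ V.
At B: distance to the source charge is 0.589 m; V_B = kq₁/r = 1.16×10⁵ V.
ΔV = V_B − V_A = 6.11×10⁴ V.
W_ext = qΔV = (-1.72×10⁻⁶ C)(6.11×10⁴ V) = -0.105 J.

-0.105 J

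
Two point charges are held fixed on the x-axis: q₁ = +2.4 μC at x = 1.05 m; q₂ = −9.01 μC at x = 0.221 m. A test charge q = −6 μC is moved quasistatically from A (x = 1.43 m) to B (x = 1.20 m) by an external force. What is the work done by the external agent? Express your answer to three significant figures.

For quasistatic motion the external work equals the change in potential energy: W_ext = qΔV = q(V_B − V_A).
At A: distances to the source charges are 0.380 m, 1.21 m; V_A = Σ kqᵢ/rᵢ = -1.02×10⁴ V.
At B: distances to the source charges are 0.150 m, 0.979 m; V_B = Σ kqᵢ/rᵢ = 6.11×10⁴ V.
ΔV = V_B − V_A = 7.13×10⁴ V.
W_ext = qΔV = (-6.00×10⁻⁶ C)(7.13×10⁴ V) = -0.428 J.

-0.428 J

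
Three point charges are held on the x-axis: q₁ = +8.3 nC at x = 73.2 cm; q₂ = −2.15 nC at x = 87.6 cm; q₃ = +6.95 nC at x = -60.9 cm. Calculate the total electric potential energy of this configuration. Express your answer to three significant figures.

The assembly work is the sum of pairwise potential energies, U = Σ_{i<j} kqᵢqⱼ/rᵢⱼ.
Pair separations: r₁₂ = 0.144 m, r₁₃ = 1.34 m, r₂₃ = 1.48 m.
U = (-1.11×10⁻⁶) + (3.87×10⁻⁷) + (-9.05×10⁻⁸) = -8.18×10⁻⁷ J.

-8.18×10⁻⁷ J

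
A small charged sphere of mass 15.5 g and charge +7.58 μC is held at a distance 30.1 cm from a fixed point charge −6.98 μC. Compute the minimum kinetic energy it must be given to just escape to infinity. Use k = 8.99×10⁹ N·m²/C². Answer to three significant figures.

1.58 J

To just escape, total mechanical energy must reach zero at infinity: ½mv²_min + U = 0, so ½mv²_min = −U = |kQq|/r.
|U| = |kQq|/r = (8.99×10⁹ N·m²/C²)(6.98×10⁻⁶)(7.58×10⁻⁶)/(0.301) = 1.58 J.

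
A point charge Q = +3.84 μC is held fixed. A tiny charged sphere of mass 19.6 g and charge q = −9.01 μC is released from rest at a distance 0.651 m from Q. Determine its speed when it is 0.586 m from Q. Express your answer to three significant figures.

Only the electrostatic force acts, so mechanical energy is conserved: ½mv² = U₁ − U₂ = kQq(1/r₁ − 1/r₂).
U₁ − U₂ = (8.99×10⁹ N·m²/C²)(3.84×10⁻⁶ C)(-9.01×10⁻⁶ C)(1/0.651 − 1/0.586) = 0.0530 J.
v = √(2·0.0530/0.0196) = 2.33 m/s.

2.33 m/s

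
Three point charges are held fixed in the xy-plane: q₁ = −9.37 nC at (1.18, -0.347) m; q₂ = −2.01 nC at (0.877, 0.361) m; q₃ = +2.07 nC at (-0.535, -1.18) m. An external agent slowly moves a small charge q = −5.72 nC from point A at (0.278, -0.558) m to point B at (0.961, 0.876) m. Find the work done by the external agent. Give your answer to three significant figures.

3.36×10⁻⁸ J

For quasistatic motion the external work equals the change in potential energy: W_ext = qΔV = q(V_B − V_A).
At A: distances to the source charges are 0.926 m, 1.10 m, 1.02 m; V_A = Σ kqᵢ/rᵢ = -89.2 V.
At B: distances to the source charges are 1.24 m, 0.522 m, 2.54 m; V_B = Σ kqᵢ/rᵢ = -95.1 V.
ΔV = V_B − V_A = -5.88 V.
W_ext = qΔV = (-5.72×10⁻⁹ C)(-5.88 V) = 3.36×10⁻⁸ J.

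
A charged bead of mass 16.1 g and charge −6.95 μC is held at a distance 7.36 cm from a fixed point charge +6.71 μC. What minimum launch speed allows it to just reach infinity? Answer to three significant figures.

26.6 m/s

To just escape, total mechanical energy must reach zero at infinity: ½mv²_min + U = 0, so ½mv²_min = −U = |kQq|/r.
|U| = |kQq|/r = (8.99×10⁹ N·m²/C²)(6.71×10⁻⁶)(6.95×10⁻⁶)/(0.0736) = 5.70 J.
v_min = √(2|U|/m) = √(2·5.70/0.0161) = 26.6 m/s.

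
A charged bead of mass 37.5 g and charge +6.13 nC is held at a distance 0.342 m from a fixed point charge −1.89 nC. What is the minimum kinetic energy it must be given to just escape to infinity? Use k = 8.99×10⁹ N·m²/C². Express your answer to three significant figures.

To just escape, total mechanical energy must reach zero at infinity: ½mv²_min + U = 0, so ½mv²_min = −U = |kQq|/r.
|U| = |kQq|/r = (8.99×10⁹ N·m²/C²)(1.89×10⁻⁹)(6.13×10⁻⁹)/(0.342) = 3.05×10⁻⁷ J.

3.05×10⁻⁷ J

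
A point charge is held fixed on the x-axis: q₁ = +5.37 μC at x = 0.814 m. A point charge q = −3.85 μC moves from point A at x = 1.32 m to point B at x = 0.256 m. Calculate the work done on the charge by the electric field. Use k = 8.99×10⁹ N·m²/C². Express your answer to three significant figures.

-0.0342 J

The work done by the electric force is W_field = −ΔU = −q(V_B − V_A) = q(V_A − V_B).
At A: distance to the source charge is 0.506 m; V_A = kq₁/r = 9.54×10⁴ V.
At B: distance to the source charge is 0.558 m; V_B = kq₁/r = 8.65×10⁴ V.
ΔV = V_B − V_A = -8890 V.
W_field = −qΔV = −(-3.85×10⁻⁶ C)(-8890 V) = -0.0342 J.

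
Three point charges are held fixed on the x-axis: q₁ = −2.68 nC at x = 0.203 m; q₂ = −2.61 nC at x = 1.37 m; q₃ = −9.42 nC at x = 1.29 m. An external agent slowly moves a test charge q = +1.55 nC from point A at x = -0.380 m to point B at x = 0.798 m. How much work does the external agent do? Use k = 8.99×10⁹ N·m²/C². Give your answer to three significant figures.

-2.30×10⁻⁷ J

For quasistatic motion the external work equals the change in potential energy: W_ext = qΔV = q(V_B − V_A).
At A: distances to the source charges are 0.583 m, 1.75 m, 1.67 m; V_A = Σ kqᵢ/rᵢ = -105 V.
At B: distances to the source charges are 0.595 m, 0.572 m, 0.492 m; V_B = Σ kqᵢ/rᵢ = -254 V.
ΔV = V_B − V_A = -148 V.
W_ext = qΔV = (1.55×10⁻⁹ C)(-148 V) = -2.30×10⁻⁷ J.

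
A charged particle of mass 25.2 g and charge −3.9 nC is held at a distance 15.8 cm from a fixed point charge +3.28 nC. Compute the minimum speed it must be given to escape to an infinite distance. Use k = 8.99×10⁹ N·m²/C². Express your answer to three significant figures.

7.60×10⁻³ m/s

To just escape, total mechanical energy must reach zero at infinity: ½mv²_min + U = 0, so ½mv²_min = −U = |kQq|/r.
|U| = |kQq|/r = (8.99×10⁹ N·m²/C²)(3.28×10⁻⁹)(3.90×10⁻⁹)/(0.158) = 7.28×10⁻⁷ J.
v_min = √(2|U|/m) = √(2·7.28×10⁻⁷/0.0252) = 7.60×10⁻³ m/s.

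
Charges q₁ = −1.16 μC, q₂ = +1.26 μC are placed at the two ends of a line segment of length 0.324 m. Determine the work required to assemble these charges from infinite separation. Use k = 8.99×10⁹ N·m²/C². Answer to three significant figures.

-0.0406 J

The work to assemble the configuration equals its total potential energy, U = Σ kqᵢqⱼ/rᵢⱼ over all pairs.
The separation is r = 0.324 m.
U = (-0.0406) = -0.0406 J.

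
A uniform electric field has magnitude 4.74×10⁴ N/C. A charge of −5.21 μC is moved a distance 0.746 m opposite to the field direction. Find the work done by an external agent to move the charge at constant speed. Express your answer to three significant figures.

The potential change for a displacement 0.746 m opposite to the field direction is ΔV = +Ed = 3.54×10⁴ V.
W_ext = qΔV = -0.184 J.

-0.184 J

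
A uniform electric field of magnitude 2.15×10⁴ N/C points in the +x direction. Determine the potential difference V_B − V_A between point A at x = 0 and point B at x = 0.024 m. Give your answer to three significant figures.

In a uniform field, potential decreases in the direction of E: V_B − V_A = −E·Δx.
V_B − V_A = −(2.15×10⁴ V/m)(0.0240 m) = -516 V.

-516 V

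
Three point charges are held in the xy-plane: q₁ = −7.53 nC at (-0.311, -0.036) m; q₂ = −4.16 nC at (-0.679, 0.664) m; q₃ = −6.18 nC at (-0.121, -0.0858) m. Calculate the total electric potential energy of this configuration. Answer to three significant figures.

The work to assemble the configuration equals its total potential energy, U = Σ kqᵢqⱼ/rᵢⱼ over all pairs.
Pair separations: r₁₂ = 0.791 m, r₁₃ = 0.196 m, r₂₃ = 0.935 m.
U = (3.56×10⁻⁷) + (2.13×10⁻⁶) + (2.47×10⁻⁷) = 2.73×10⁻⁶ J.

2.73×10⁻⁶ J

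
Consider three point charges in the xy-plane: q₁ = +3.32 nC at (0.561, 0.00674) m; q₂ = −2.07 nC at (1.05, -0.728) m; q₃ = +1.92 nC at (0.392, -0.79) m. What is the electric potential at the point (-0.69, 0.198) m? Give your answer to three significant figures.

25.9 V

Electric potential is a scalar, so the contributions from each charge add algebraically: V = Σ kqᵢ/rᵢ.
Distances from the field point to each charge: r₁ = 1.27 m, r₂ = 1.97 m, r₃ = 1.47 m.
V = k[(3.32×10⁻⁹)/(1.27) + (-2.07×10⁻⁹)/(1.97) + (1.92×10⁻⁹)/(1.47)] = 25.9 V.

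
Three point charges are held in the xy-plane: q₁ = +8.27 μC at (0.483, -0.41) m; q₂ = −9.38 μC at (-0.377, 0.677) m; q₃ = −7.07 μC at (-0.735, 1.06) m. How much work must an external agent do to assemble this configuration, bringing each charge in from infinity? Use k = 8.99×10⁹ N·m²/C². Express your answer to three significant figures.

The assembly work is the sum of pairwise potential energies, U = Σ_{i<j} kqᵢqⱼ/rᵢⱼ.
Pair separations: r₁₂ = 1.39 m, r₁₃ = 1.91 m, r₂₃ = 0.524 m.
U = (-0.503) + (-0.275) + (1.14) = 0.359 J.

0.359 J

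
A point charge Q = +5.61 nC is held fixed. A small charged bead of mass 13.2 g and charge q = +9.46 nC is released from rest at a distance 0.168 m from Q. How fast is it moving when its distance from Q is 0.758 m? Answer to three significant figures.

0.0183 m/s

Only the electrostatic force acts, so mechanical energy is conserved: ½mv² = U₁ − U₂ = kQq(1/r₁ − 1/r₂).
U₁ − U₂ = (8.99×10⁹ N·m²/C²)(5.61×10⁻⁹ C)(9.46×10⁻⁹ C)(1/0.168 − 1/0.758) = 2.21×10⁻⁶ J.
v = √(2·2.21×10⁻⁶/0.0132) = 0.0183 m/s.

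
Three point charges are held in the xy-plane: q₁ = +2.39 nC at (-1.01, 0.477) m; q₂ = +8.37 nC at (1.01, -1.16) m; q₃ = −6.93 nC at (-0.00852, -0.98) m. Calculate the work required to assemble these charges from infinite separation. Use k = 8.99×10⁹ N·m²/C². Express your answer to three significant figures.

-5.19×10⁻⁷ J

The work to assemble the configuration equals its total potential energy, U = Σ kqᵢqⱼ/rᵢⱼ over all pairs.
Pair separations: r₁₂ = 2.60 m, r₁₃ = 1.77 m, r₂₃ = 1.03 m.
U = (6.92×10⁻⁸) + (-8.42×10⁻⁸) + (-5.04×10⁻⁷) = -5.19×10⁻⁷ J.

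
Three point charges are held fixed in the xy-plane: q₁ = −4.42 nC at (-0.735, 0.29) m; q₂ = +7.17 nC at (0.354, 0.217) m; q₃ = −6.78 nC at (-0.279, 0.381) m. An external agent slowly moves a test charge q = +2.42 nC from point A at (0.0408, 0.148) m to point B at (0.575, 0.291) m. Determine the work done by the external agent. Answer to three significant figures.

For quasistatic motion the external work equals the change in potential energy: W_ext = qΔV = q(V_B − V_A).
At A: distances to the source charges are 0.789 m, 0.321 m, 0.396 m; V_A = Σ kqᵢ/rᵢ = -3.44 V.
At B: distances to the source charges are 1.31 m, 0.233 m, 0.859 m; V_B = Σ kqᵢ/rᵢ = 175 V.
ΔV = V_B − V_A = 179 V.
W_ext = qΔV = (2.42×10⁻⁹ C)(179 V) = 4.32×10⁻⁷ J.

4.32×10⁻⁷ J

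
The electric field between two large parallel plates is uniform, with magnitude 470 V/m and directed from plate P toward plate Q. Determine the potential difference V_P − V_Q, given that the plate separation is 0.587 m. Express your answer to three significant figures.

In a uniform field, potential decreases in the direction of E: ΔV = −E·d for a displacement d parallel to E.
Going from Q to P is a displacement of 0.587 m opposite to the field, so V_P − V_Q = +Ed = 276 V.

276 V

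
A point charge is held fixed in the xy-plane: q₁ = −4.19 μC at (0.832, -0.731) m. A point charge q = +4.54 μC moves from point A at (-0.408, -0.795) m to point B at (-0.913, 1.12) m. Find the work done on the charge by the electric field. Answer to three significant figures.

-0.0705 J

The work done by the electric force is W_field = −ΔU = −q(V_B − V_A) = q(V_A − V_B).
At A: distance to the source charge is 1.24 m; V_A = kq₁/r = -3.03×10⁴ V.
At B: distance to the source charge is 2.54 m; V_B = kq₁/r = -1.48×10⁴ V.
ΔV = V_B − V_A = 1.55×10⁴ V.
W_field = −qΔV = −(4.54×10⁻⁶ C)(1.55×10⁴ V) = -0.0705 J.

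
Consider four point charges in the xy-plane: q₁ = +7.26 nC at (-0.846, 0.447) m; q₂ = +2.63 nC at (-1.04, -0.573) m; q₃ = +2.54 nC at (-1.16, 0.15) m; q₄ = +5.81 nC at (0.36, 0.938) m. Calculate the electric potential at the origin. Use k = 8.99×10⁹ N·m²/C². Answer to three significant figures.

The total potential is the scalar sum of each charge's contribution, V = Σ kqᵢ/rᵢ.
Distances from the field point to each charge: r₁ = 0.957 m, r₂ = 1.19 m, r₃ = 1.17 m, r₄ = 1.00 m.
V = k[(7.26×10⁻⁹)/(0.957) + (2.63×10⁻⁹)/(1.19) + (2.54×10⁻⁹)/(1.17) + (5.81×10⁻⁹)/(1.00)] = 160 V.

160 V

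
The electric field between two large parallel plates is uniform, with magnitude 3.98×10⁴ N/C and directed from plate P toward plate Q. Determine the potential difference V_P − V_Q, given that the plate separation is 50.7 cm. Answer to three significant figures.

In a uniform field, potential decreases in the direction of E: ΔV = −E·d for a displacement d parallel to E.
Going from Q to P is a displacement of 50.7 cm opposite to the field, so V_P − V_Q = +Ed = 2.02×10⁴ V.

2.02×10⁴ V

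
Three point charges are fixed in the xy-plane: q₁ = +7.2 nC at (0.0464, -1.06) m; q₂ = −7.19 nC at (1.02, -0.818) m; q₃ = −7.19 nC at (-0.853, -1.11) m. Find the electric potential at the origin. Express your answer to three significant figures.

Electric potential is a scalar, so the contributions from each charge add algebraically: V = Σ kqᵢ/rᵢ.
Distances from the field point to each charge: r₁ = 1.06 m, r₂ = 1.31 m, r₃ = 1.40 m.
V = k[(7.20×10⁻⁹)/(1.06) + (-7.19×10⁻⁹)/(1.31) + (-7.19×10⁻⁹)/(1.40)] = -34.6 V.

-34.6 V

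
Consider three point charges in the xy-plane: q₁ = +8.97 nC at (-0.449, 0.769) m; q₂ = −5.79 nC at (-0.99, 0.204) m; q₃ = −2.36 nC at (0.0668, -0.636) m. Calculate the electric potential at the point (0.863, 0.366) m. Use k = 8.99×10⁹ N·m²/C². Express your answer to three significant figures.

14.2 V

Electric potential is a scalar, so the contributions from each charge add algebraically: V = Σ kqᵢ/rᵢ.
Distances from the field point to each charge: r₁ = 1.37 m, r₂ = 1.86 m, r₃ = 1.28 m.
V = k[(8.97×10⁻⁹)/(1.37) + (-5.79×10⁻⁹)/(1.86) + (-2.36×10⁻⁹)/(1.28)] = 14.2 V.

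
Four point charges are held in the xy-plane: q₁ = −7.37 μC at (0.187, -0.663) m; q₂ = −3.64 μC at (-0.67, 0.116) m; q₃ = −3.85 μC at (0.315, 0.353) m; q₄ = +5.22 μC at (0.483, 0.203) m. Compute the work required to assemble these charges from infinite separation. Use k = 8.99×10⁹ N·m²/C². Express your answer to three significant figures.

-0.746 J

The assembly work is the sum of pairwise potential energies, U = Σ_{i<j} kqᵢqⱼ/rᵢⱼ.
Pair separations: r₁₂ = 1.16 m, r₁₃ = 1.02 m, r₁₄ = 0.915 m, r₂₃ = 1.01 m, r₂₄ = 1.16 m, r₃₄ = 0.225 m.
Summing all 6 pair terms gives U = -0.746 J.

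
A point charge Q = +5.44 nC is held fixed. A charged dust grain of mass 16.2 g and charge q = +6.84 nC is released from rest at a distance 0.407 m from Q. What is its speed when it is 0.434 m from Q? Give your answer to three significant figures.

2.51×10⁻³ m/s

Only the electrostatic force acts, so mechanical energy is conserved: ½mv² = U₁ − U₂ = kQq(1/r₁ − 1/r₂).
U₁ − U₂ = (8.99×10⁹ N·m²/C²)(5.44×10⁻⁹ C)(6.84×10⁻⁹ C)(1/0.407 − 1/0.434) = 5.11×10⁻⁸ J.
v = √(2·5.11×10⁻⁸/0.0162) = 2.51×10⁻³ m/s.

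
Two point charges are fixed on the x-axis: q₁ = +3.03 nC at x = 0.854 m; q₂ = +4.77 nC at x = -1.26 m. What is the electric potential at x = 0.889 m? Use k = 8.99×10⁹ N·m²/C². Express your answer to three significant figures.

The total potential is the scalar sum of each charge's contribution, V = Σ kqᵢ/rᵢ.
Distances from the field point to each charge: r₁ = 0.0350 m, r₂ = 2.15 m.
V = k[(3.03×10⁻⁹)/(0.0350) + (4.77×10⁻⁹)/(2.15)] = 798 V.

798 V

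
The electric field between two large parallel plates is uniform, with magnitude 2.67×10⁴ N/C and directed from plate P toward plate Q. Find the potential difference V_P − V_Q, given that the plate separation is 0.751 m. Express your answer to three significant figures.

2.01×10⁴ V

In a uniform field, potential decreases in the direction of E: ΔV = −E·d for a displacement d parallel to E.
Going from Q to P is a displacement of 0.751 m opposite to the field, so V_P − V_Q = +Ed = 2.01×10⁴ V.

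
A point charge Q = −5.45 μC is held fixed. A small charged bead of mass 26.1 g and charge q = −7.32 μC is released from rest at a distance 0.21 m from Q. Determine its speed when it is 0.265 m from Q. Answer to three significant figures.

5.21 m/s

Only the electrostatic force acts, so mechanical energy is conserved: ½mv² = U₁ − U₂ = kQq(1/r₁ − 1/r₂).
U₁ − U₂ = (8.99×10⁹ N·m²/C²)(-5.45×10⁻⁶ C)(-7.32×10⁻⁶ C)(1/0.210 − 1/0.265) = 0.354 J.
v = √(2·0.354/0.0261) = 5.21 m/s.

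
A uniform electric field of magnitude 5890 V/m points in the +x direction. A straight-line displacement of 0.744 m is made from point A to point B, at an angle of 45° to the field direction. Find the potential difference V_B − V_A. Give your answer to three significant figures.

-3100 V

Only the component of displacement along E changes the potential: ΔV = −E·d·cosθ.
ΔV = −(5890 V/m)(0.744 m)cos45° = -3100 V.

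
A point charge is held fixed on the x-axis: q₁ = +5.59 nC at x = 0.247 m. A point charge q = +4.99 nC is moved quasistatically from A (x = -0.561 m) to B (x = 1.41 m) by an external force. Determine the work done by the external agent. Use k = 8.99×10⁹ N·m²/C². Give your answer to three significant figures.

-9.47×10⁻⁸ J

For quasistatic motion the external work equals the change in potential energy: W_ext = qΔV = q(V_B − V_A).
At A: distance to the source charge is 0.808 m; V_A = kq₁/r = 62.2 V.
At B: distance to the source charge is 1.16 m; V_B = kq₁/r = 43.2 V.
ΔV = V_B − V_A = -19.0 V.
W_ext = qΔV = (4.99×10⁻⁹ C)(-19.0 V) = -9.47×10⁻⁸ J.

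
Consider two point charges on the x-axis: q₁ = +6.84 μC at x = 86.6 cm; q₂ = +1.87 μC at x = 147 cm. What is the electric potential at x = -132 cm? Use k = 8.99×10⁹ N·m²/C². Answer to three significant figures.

3.42×10⁴ V

The total potential is the scalar sum of each charge's contribution, V = Σ kqᵢ/rᵢ.
Distances from the field point to each charge: r₁ = 2.19 m, r₂ = 2.79 m.
V = k[(6.84×10⁻⁶)/(2.19) + (1.87×10⁻⁶)/(2.79)] = 3.42×10⁴ V.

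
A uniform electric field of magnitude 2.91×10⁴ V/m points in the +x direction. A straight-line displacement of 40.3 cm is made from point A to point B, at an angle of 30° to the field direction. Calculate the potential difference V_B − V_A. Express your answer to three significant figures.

-1.02×10⁴ V

Only the component of displacement along E changes the potential: ΔV = −E·d·cosθ.
ΔV = −(2.91×10⁴ V/m)(0.403 m)cos30° = -1.02×10⁴ V.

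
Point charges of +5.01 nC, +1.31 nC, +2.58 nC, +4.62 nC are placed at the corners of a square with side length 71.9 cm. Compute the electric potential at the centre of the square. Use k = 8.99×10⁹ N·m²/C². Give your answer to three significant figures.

The total potential is the scalar sum of each charge's contribution, V = Σ kqᵢ/rᵢ.
The distance from each corner to the centre is a√2/2 = 0.508 m.
V = k[(5.01×10⁻⁹)/(0.508) + (1.31×10⁻⁹)/(0.508) + (2.58×10⁻⁹)/(0.508) + (4.62×10⁻⁹)/(0.508)] = 239 V.

239 V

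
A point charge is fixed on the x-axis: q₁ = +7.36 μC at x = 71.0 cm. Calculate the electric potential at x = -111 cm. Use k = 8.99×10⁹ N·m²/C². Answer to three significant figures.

Electric potential is a scalar, so the contributions from each charge add algebraically: V = Σ kqᵢ/rᵢ.
V = k[(7.36×10⁻⁶)/(1.82)] = 3.64×10⁴ V.

3.64×10⁴ V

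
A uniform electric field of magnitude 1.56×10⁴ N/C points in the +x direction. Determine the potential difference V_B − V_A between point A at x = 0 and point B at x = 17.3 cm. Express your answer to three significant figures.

In a uniform field, potential decreases in the direction of E: V_B − V_A = −E·Δx.
V_B − V_A = −(1.56×10⁴ V/m)(0.173 m) = -2700 V.

-2700 V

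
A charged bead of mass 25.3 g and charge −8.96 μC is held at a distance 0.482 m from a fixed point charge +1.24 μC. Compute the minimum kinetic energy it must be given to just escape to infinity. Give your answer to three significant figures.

0.207 J

To just escape, total mechanical energy must reach zero at infinity: ½mv²_min + U = 0, so ½mv²_min = −U = |kQq|/r.
|U| = |kQq|/r = (8.99×10⁹ N·m²/C²)(1.24×10⁻⁶)(8.96×10⁻⁶)/(0.482) = 0.207 J.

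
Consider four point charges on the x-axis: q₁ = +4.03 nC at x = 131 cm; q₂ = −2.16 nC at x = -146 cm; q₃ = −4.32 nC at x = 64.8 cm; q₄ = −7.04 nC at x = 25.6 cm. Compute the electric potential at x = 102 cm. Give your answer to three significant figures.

-70.1 V

The total potential is the scalar sum of each charge's contribution, V = Σ kqᵢ/rᵢ.
Distances from the field point to each charge: r₁ = 0.290 m, r₂ = 2.48 m, r₃ = 0.372 m, r₄ = 0.764 m.
V = k[(4.03×10⁻⁹)/(0.290) + (-2.16×10⁻⁹)/(2.48) + (-4.32×10⁻⁹)/(0.372) + (-7.04×10⁻⁹)/(0.764)] = -70.1 V.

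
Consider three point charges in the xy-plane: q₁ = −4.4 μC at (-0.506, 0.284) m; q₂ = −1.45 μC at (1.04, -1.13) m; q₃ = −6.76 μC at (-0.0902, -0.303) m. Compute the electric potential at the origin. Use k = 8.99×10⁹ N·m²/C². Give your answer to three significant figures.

The total potential is the scalar sum of each charge's contribution, V = Σ kqᵢ/rᵢ.
Distances from the field point to each charge: r₁ = 0.580 m, r₂ = 1.54 m, r₃ = 0.316 m.
V = k[(-4.40×10⁻⁶)/(0.580) + (-1.45×10⁻⁶)/(1.54) + (-6.76×10⁻⁶)/(0.316)] = -2.69×10⁵ V.

-2.69×10⁵ V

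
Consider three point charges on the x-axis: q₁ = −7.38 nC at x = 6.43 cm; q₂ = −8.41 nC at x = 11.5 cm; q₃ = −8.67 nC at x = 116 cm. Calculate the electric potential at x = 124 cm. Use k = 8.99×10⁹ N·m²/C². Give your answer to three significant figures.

Electric potential is a scalar, so the contributions from each charge add algebraically: V = Σ kqᵢ/rᵢ.
Distances from the field point to each charge: r₁ = 1.18 m, r₂ = 1.12 m, r₃ = 0.0800 m.
V = k[(-7.38×10⁻⁹)/(1.18) + (-8.41×10⁻⁹)/(1.12) + (-8.67×10⁻⁹)/(0.0800)] = -1100 V.

-1100 V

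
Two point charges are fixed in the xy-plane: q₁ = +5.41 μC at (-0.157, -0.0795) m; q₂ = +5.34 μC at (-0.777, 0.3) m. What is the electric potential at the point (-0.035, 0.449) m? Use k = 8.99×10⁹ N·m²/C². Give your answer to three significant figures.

The total potential is the scalar sum of each charge's contribution, V = Σ kqᵢ/rᵢ.
Distances from the field point to each charge: r₁ = 0.542 m, r₂ = 0.757 m.
V = k[(5.41×10⁻⁶)/(0.542) + (5.34×10⁻⁶)/(0.757)] = 1.53×10⁵ V.

1.53×10⁵ V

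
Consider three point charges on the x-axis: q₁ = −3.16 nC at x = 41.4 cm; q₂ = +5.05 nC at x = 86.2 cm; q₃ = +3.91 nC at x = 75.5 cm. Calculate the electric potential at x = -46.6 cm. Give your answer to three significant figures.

The total potential is the scalar sum of each charge's contribution, V = Σ kqᵢ/rᵢ.
Distances from the field point to each charge: r₁ = 0.880 m, r₂ = 1.33 m, r₃ = 1.22 m.
V = k[(-3.16×10⁻⁹)/(0.880) + (5.05×10⁻⁹)/(1.33) + (3.91×10⁻⁹)/(1.22)] = 30.7 V.

30.7 V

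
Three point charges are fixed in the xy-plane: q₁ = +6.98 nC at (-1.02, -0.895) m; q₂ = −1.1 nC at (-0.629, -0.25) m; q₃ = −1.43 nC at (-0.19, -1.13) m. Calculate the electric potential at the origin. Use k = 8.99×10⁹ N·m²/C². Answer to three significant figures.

20.4 V

Electric potential is a scalar, so the contributions from each charge add algebraically: V = Σ kqᵢ/rᵢ.
Distances from the field point to each charge: r₁ = 1.36 m, r₂ = 0.677 m, r₃ = 1.15 m.
V = k[(6.98×10⁻⁹)/(1.36) + (-1.10×10⁻⁹)/(0.677) + (-1.43×10⁻⁹)/(1.15)] = 20.4 V.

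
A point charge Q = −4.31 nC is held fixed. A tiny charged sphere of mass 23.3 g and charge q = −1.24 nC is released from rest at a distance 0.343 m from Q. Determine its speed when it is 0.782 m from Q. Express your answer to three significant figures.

2.60×10⁻³ m/s

Only the electrostatic force acts, so mechanical energy is conserved: ½mv² = U₁ − U₂ = kQq(1/r₁ − 1/r₂).
U₁ − U₂ = (8.99×10⁹ N·m²/C²)(-4.31×10⁻⁹ C)(-1.24×10⁻⁹ C)(1/0.343 − 1/0.782) = 7.86×10⁻⁸ J.
v = √(2·7.86×10⁻⁸/0.0233) = 2.60×10⁻³ m/s.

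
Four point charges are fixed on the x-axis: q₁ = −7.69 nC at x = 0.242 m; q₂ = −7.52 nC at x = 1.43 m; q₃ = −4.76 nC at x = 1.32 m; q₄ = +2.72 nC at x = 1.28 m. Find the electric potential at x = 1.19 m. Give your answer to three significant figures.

-412 V

Electric potential is a scalar, so the contributions from each charge add algebraically: V = Σ kqᵢ/rᵢ.
Distances from the field point to each charge: r₁ = 0.948 m, r₂ = 0.240 m, r₃ = 0.130 m, r₄ = 0.0900 m.
V = k[(-7.69×10⁻⁹)/(0.948) + (-7.52×10⁻⁹)/(0.240) + (-4.76×10⁻⁹)/(0.130) + (2.72×10⁻⁹)/(0.0900)] = -412 V.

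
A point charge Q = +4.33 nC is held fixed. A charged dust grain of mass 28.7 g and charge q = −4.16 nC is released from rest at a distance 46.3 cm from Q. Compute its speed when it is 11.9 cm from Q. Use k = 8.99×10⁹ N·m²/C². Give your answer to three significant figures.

8.39×10⁻³ m/s

Only the electrostatic force acts, so mechanical energy is conserved: ½mv² = U₁ − U₂ = kQq(1/r₁ − 1/r₂).
U₁ − U₂ = (8.99×10⁹ N·m²/C²)(4.33×10⁻⁹ C)(-4.16×10⁻⁹ C)(1/0.463 − 1/0.119) = 1.01×10⁻⁶ J.
v = √(2·1.01×10⁻⁶/0.0287) = 8.39×10⁻³ m/s.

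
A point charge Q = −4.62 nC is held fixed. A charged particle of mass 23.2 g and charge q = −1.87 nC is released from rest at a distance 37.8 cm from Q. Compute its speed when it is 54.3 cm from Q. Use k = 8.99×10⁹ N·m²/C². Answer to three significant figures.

2.32×10⁻³ m/s

Only the electrostatic force acts, so mechanical energy is conserved: ½mv² = U₁ − U₂ = kQq(1/r₁ − 1/r₂).
U₁ − U₂ = (8.99×10⁹ N·m²/C²)(-4.62×10⁻⁹ C)(-1.87×10⁻⁹ C)(1/0.378 − 1/0.543) = 6.24×10⁻⁸ J.
v = √(2·6.24×10⁻⁸/0.0232) = 2.32×10⁻³ m/s.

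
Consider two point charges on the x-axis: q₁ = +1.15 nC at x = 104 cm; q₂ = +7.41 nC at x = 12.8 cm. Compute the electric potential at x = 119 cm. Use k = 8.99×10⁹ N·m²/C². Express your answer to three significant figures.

The total potential is the scalar sum of each charge's contribution, V = Σ kqᵢ/rᵢ.
Distances from the field point to each charge: r₁ = 0.150 m, r₂ = 1.06 m.
V = k[(1.15×10⁻⁹)/(0.150) + (7.41×10⁻⁹)/(1.06)] = 132 V.

132 V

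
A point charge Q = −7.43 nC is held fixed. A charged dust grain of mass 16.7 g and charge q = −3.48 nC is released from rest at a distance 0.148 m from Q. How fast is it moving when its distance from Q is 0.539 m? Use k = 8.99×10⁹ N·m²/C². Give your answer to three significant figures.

Only the electrostatic force acts, so mechanical energy is conserved: ½mv² = U₁ − U₂ = kQq(1/r₁ − 1/r₂).
U₁ − U₂ = (8.99×10⁹ N·m²/C²)(-7.43×10⁻⁹ C)(-3.48×10⁻⁹ C)(1/0.148 − 1/0.539) = 1.14×10⁻⁶ J.
v = √(2·1.14×10⁻⁶/0.0167) = 0.0117 m/s.

0.0117 m/s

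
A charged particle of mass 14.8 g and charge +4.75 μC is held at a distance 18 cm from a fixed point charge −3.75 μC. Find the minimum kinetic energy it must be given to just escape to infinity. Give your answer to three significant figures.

0.890 J

To just escape, total mechanical energy must reach zero at infinity: ½mv²_min + U = 0, so ½mv²_min = −U = |kQq|/r.
|U| = |kQq|/r = (8.99×10⁹ N·m²/C²)(3.75×10⁻⁶)(4.75×10⁻⁶)/(0.180) = 0.890 J.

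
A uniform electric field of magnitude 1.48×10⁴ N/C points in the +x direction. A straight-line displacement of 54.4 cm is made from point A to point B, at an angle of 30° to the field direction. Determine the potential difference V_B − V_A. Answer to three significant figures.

-6970 V

Only the component of displacement along E changes the potential: ΔV = −E·d·cosθ.
ΔV = −(1.48×10⁴ V/m)(0.544 m)cos30° = -6970 V.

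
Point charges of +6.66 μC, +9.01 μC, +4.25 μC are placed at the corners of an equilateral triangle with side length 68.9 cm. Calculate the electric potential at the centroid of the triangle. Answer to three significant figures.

4.50×10⁵ V

Electric potential is a scalar, so the contributions from each charge add algebraically: V = Σ kqᵢ/rᵢ.
The distance from each vertex to the centroid is a/√3 = 0.398 m.
V = k[(6.66×10⁻⁶)/(0.398) + (9.01×10⁻⁶)/(0.398) + (4.25×10⁻⁶)/(0.398)] = 4.50×10⁵ V.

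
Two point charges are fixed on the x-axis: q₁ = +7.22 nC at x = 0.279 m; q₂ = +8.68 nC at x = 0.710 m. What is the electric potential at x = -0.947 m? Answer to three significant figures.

100 V

The total potential is the scalar sum of each charge's contribution, V = Σ kqᵢ/rᵢ.
Distances from the field point to each charge: r₁ = 1.23 m, r₂ = 1.66 m.
V = k[(7.22×10⁻⁹)/(1.23) + (8.68×10⁻⁹)/(1.66)] = 100 V.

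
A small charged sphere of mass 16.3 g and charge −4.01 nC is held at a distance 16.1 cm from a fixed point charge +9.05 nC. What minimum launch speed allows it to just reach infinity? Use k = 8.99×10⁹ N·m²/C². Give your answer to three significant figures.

To just escape, total mechanical energy must reach zero at infinity: ½mv²_min + U = 0, so ½mv²_min = −U = |kQq|/r.
|U| = |kQq|/r = (8.99×10⁹ N·m²/C²)(9.05×10⁻⁹)(4.01×10⁻⁹)/(0.161) = 2.03×10⁻⁶ J.
v_min = √(2|U|/m) = √(2·2.03×10⁻⁶/0.0163) = 0.0158 m/s.

0.0158 m/s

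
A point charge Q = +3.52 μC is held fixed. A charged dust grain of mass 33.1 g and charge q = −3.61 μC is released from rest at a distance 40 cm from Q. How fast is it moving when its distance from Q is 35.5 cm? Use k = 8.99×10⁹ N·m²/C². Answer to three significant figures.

Only the electrostatic force acts, so mechanical energy is conserved: ½mv² = U₁ − U₂ = kQq(1/r₁ − 1/r₂).
U₁ − U₂ = (8.99×10⁹ N·m²/C²)(3.52×10⁻⁶ C)(-3.61×10⁻⁶ C)(1/0.400 − 1/0.355) = 0.0362 J.
v = √(2·0.0362/0.0331) = 1.48 m/s.

1.48 m/s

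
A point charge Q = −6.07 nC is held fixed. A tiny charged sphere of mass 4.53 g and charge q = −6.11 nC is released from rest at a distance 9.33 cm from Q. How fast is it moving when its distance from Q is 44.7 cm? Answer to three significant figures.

Only the electrostatic force acts, so mechanical energy is conserved: ½mv² = U₁ − U₂ = kQq(1/r₁ − 1/r₂).
U₁ − U₂ = (8.99×10⁹ N·m²/C²)(-6.07×10⁻⁹ C)(-6.11×10⁻⁹ C)(1/0.0933 − 1/0.447) = 2.83×10⁻⁶ J.
v = √(2·2.83×10⁻⁶/4.53×10⁻³) = 0.0353 m/s.

0.0353 m/s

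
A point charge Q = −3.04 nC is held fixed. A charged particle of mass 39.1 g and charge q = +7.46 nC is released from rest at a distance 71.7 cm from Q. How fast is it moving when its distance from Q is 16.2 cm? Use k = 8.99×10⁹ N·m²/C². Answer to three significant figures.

7.06×10⁻³ m/s

Only the electrostatic force acts, so mechanical energy is conserved: ½mv² = U₁ − U₂ = kQq(1/r₁ − 1/r₂).
U₁ − U₂ = (8.99×10⁹ N·m²/C²)(-3.04×10⁻⁹ C)(7.46×10⁻⁹ C)(1/0.717 − 1/0.162) = 9.74×10⁻⁷ J.
v = √(2·9.74×10⁻⁷/0.0391) = 7.06×10⁻³ m/s.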